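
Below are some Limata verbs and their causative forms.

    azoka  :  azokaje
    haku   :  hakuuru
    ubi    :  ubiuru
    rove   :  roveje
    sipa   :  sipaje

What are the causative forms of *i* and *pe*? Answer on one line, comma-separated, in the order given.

The alternation tracks the last vowel of the stem — -uru when the last vowel of the stem is a high vowel (*haku*, *ubi*); -je when the last vowel of the stem is a non-high vowel (*azoka*, *rove*, *sipa*).
*i*: last vowel = /i/, a high vowel → -uru → *iuru*.
*pe*: last vowel = /e/, a non-high vowel → -je → *peje*.

iuru, peje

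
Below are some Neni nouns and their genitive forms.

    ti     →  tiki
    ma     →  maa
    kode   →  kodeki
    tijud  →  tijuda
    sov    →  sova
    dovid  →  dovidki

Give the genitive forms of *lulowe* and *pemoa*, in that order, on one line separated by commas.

luloweki, pemoaa

The pattern is front/back vowel harmony: -ki when the last vowel of the stem is a front vowel (*ti*, *kode*, *dovid*); -a when the last vowel of the stem is a back vowel (*ma*, *tijud*, *sov*).
*lulowe*: last vowel = /e/, a front vowel → -ki → *luloweki*.
*pemoa* — last vowel /a/ (a back vowel) → -a → *pemoaa*.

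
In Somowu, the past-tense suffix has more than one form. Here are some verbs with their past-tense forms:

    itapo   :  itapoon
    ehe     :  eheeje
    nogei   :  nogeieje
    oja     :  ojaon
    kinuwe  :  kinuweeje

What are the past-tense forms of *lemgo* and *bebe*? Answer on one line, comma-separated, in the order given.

The alternation tracks the last vowel of the stem — -eje when the last vowel of the stem is a front vowel (*ehe*, *nogei*, *kinuwe*); -on when the last vowel of the stem is a back vowel (*itapo*, *oja*).
Since the last vowel of *lemgo* is /o/ (a back vowel), it takes -on, giving *lemgoon*.
The last vowel of *bebe* is /e/, which is a front vowel, so the suffix is -eje, giving *bebeeje*.

lemgoon, bebeeje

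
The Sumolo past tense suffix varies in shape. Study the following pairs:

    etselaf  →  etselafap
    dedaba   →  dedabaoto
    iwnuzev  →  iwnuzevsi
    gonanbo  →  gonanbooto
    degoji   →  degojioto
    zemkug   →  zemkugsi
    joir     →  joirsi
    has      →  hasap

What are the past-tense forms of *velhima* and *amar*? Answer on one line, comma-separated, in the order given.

velhimaoto, amarsi

Looking at the final sound of each stem: -ap when the stem ends in a voiceless consonant (*etselaf*, *has*); -si when the stem ends in a voiced consonant (*iwnuzev*, *zemkug*, *joir*); -oto when the stem ends in a vowel (*dedaba*, *gonanbo*, *degoji*).
Since the final sound of *velhima* is /a/ (a vowel), it takes -oto, giving *velhimaoto*.
The final sound of *amar* is /r/, which is a voiced consonant, so the suffix is -si, giving *amarsi*.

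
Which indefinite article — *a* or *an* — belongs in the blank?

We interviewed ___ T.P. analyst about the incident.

a

The indefinite article is chosen by the initial *sound* of the following word, not its spelling.
The initialism *T.P.* is read letter by letter; the first letter, T, is pronounced /tiː/, which begins with a consonant sound.
So the article is *a*: We interviewed a T.P. analyst about the incident.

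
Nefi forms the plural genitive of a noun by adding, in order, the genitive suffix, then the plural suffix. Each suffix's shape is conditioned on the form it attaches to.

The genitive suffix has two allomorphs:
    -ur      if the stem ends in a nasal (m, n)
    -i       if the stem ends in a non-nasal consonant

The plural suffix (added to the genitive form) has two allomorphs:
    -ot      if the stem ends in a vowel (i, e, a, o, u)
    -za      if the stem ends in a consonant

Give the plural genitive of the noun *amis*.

Since the final consonant of *amis* is /s/ (non-nasal), it takes -i, giving *amisi*.
The genitive form *amisi* — final sound /i/ (a vowel) → -ot → *amisiot*.

amisiot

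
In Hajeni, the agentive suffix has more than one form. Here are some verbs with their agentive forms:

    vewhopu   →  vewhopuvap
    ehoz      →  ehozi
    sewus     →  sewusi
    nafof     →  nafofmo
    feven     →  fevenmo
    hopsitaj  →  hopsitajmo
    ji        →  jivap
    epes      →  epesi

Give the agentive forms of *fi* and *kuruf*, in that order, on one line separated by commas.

The suffix is conditioned by the final sound: -i when the stem ends in a sibilant (*ehoz*, *sewus*, *epes*); -mo when the stem ends in a non-sibilant consonant (*nafof*, *feven*, *hopsitaj*); -vap when the stem ends in a vowel (*vewhopu*, *ji*).
*fi* — final sound /i/ (a vowel) → -vap → *fivap*.
*kuruf*: final sound = /f/, a non-sibilant consonant → -mo → *kurufmo*.

fivap, kurufmo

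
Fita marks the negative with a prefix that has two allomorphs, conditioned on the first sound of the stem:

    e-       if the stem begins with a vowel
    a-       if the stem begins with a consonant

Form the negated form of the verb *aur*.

The first sound of *aur* is /a/, which is a vowel, so the prefix is e-, giving *eaur*.

eaur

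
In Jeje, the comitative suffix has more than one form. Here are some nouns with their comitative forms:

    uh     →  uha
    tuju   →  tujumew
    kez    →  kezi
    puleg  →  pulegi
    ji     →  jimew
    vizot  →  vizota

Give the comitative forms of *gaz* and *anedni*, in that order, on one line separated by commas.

gazi, anednimew

The alternation tracks the final sound of the stem — -a when the stem ends in a voiceless consonant (*uh*, *vizot*); -i when the stem ends in a voiced consonant (*kez*, *puleg*); -mew when the stem ends in a vowel (*tuju*, *ji*).
*gaz*: final sound = /z/, a voiced consonant → -i → *gazi*.
*anedni* — final sound /i/ (a vowel) → -mew → *anednimew*.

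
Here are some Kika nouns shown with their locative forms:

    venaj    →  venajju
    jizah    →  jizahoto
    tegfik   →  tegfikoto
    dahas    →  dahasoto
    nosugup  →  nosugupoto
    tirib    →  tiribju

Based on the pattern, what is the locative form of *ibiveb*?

The pattern is voicing of the final consonant: -oto when the stem ends in a voiceless consonant (*jizah*, *tegfik*, *dahas*, *nosugup*); -ju when the stem ends in a voiced consonant (*venaj*, *tirib*).
The final consonant of *ibiveb* is /b/, which is voiced, so the suffix is -ju, giving *ibivebju*.

ibivebju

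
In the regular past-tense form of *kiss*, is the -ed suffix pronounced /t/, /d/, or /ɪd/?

The stem *kiss* ends in a voiceless consonant other than /t/.
The -ed suffix is realized as /ɪd/ after /t, d/; as /t/ after other voiceless consonants; and as /d/ after other voiced sounds.
So -ed on *kiss* is pronounced /t/.

/t/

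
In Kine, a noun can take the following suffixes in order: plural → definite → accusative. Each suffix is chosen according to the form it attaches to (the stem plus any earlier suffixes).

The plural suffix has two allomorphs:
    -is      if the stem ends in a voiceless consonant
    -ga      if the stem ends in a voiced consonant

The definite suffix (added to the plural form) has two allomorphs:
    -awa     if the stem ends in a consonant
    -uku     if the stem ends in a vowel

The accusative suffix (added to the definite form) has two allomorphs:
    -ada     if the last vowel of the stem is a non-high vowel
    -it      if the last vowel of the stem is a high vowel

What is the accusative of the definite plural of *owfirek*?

*owfirek*: final consonant = /k/, voiceless → -is → *owfirekis*.
The plural form *owfirekis*: final sound = /s/, a consonant → -awa → *owfirekisawa*.
Since the last vowel of the definite form *owfirekisawa* is /a/ (a non-high vowel), it takes -ada, giving *owfirekisawaada*.

owfirekisawaada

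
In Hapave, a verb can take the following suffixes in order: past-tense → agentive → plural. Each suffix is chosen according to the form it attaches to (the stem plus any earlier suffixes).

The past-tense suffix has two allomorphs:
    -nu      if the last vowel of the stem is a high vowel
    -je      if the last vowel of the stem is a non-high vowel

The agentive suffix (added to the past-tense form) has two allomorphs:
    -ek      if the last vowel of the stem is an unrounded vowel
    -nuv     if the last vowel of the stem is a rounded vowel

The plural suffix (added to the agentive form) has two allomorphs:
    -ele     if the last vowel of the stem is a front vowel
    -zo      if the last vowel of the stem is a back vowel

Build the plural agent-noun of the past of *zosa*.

zosajeekele

*zosa*: last vowel = /a/, a non-high vowel → -je → *zosaje*.
The past-tense form *zosaje* — last vowel /e/ (an unrounded vowel) → -ek → *zosajeek*.
The agentive form *zosajeek* — last vowel /e/ (a front vowel) → -ele → *zosajeekele*.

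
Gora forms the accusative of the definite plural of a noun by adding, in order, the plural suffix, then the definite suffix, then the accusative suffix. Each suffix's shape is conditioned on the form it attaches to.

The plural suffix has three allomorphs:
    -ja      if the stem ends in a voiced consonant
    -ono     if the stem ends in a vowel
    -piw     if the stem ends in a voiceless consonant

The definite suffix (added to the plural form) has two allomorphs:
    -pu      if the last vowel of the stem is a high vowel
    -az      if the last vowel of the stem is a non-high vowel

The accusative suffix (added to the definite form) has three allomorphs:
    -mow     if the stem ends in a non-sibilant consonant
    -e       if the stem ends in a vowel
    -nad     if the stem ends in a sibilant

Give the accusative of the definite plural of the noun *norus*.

*norus*: final sound = /s/, a voiceless consonant → -piw → *noruspiw*.
The plural form *noruspiw* — last vowel /i/ (a high vowel) → -pu → *noruspiwpu*.
The final sound of the definite form *noruspiwpu* is /u/, which is a vowel, so the accusative suffix is -e, giving *noruspiwpue*.

noruspiwpue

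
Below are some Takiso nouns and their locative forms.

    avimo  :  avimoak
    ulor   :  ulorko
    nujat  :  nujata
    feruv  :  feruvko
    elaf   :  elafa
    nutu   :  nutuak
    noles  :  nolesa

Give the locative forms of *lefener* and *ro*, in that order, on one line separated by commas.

lefenerko, roak

Looking at the final sound of each stem: -a when the stem ends in a voiceless consonant (*nujat*, *elaf*, *noles*); -ko when the stem ends in a voiced consonant (*ulor*, *feruv*); -ak when the stem ends in a vowel (*avimo*, *nutu*).
*lefener*: final sound = /r/, a voiced consonant → -ko → *lefenerko*.
The final sound of *ro* is /o/, which is a vowel, so the suffix is -ak, giving *roak*.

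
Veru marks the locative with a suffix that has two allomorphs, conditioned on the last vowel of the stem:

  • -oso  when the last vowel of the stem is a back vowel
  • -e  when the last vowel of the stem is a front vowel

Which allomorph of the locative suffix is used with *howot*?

The last vowel of *howot* is /o/, which is a back vowel, so the suffix is -oso.

-oso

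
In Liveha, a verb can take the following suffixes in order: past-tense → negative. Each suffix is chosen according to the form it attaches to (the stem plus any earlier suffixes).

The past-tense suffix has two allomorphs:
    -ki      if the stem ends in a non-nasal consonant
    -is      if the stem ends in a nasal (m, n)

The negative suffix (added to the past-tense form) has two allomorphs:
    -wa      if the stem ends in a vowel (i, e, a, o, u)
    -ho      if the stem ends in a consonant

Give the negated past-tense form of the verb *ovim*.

ovimisho

Since the final consonant of *ovim* is /m/ (a nasal), it takes -is, giving *ovimis*.
The final sound of the past-tense form *ovimis* is /s/, which is a consonant, so the negative suffix is -ho, giving *ovimisho*.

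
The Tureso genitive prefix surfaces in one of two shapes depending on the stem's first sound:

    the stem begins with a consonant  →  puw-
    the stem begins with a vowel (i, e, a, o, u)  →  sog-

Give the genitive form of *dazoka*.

*dazoka*: first sound = /d/, a consonant → puw- → *puwdazoka*.

puwdazoka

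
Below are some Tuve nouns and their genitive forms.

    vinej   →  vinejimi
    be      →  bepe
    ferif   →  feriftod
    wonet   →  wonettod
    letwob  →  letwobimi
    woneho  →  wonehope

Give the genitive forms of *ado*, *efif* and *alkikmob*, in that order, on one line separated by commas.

The alternation tracks the final sound of the stem — -tod when the stem ends in a voiceless consonant (*ferif*, *wonet*); -imi when the stem ends in a voiced consonant (*vinej*, *letwob*); -pe when the stem ends in a vowel (*be*, *woneho*).
Since the final sound of *ado* is /o/ (a vowel), it takes -pe, giving *adope*.
The final sound of *efif* is /f/, which is a voiceless consonant, so the suffix is -tod, giving *efiftod*.
The final sound of *alkikmob* is /b/, which is a voiced consonant, so the suffix is -imi, giving *alkikmobimi*.

adope, efiftod, alkikmobimi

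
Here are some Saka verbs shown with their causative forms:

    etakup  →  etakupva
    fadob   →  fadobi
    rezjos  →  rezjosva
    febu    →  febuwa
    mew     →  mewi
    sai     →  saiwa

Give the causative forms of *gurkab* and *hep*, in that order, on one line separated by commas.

gurkabi, hepva

The pattern is voicing of the final sound: -va when the stem ends in a voiceless consonant (*etakup*, *rezjos*); -i when the stem ends in a voiced consonant (*fadob*, *mew*); -wa when the stem ends in a vowel (*febu*, *sai*).
*gurkab* — final sound /b/ (a voiced consonant) → -i → *gurkabi*.
*hep* — final sound /p/ (a voiceless consonant) → -va → *hepva*.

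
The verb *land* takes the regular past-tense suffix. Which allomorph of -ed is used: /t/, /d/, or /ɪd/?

/ɪd/

The stem *land* ends in /t/ or /d/.
The -ed suffix is realized as /ɪd/ after /t, d/; as /t/ after other voiceless consonants; and as /d/ after other voiced sounds.
So -ed on *land* is pronounced /ɪd/.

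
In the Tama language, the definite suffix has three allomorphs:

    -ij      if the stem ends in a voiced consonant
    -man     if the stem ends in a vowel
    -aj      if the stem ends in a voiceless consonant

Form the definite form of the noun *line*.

The final sound of *line* is /e/, which is a vowel, so the suffix is -man, giving *lineman*.

lineman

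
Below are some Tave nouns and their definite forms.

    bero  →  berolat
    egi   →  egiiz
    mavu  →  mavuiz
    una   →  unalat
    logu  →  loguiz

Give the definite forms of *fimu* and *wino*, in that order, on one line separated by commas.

fimuiz, winolat

Looking at the last vowel of each stem: -iz when the last vowel of the stem is a high vowel (*egi*, *mavu*, *logu*); -lat when the last vowel of the stem is a non-high vowel (*bero*, *una*).
*fimu*: last vowel = /u/, a high vowel → -iz → *fimuiz*.
*wino*: last vowel = /o/, a non-high vowel → -lat → *winolat*.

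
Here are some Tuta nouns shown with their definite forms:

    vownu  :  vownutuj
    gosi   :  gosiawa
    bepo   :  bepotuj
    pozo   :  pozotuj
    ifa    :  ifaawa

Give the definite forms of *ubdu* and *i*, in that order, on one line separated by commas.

ubdutuj, iawa

The suffix is conditioned by the last vowel: -tuj when the last vowel of the stem is a rounded vowel (*vownu*, *bepo*, *pozo*); -awa when the last vowel of the stem is an unrounded vowel (*gosi*, *ifa*).
*ubdu* — last vowel /u/ (a rounded vowel) → -tuj → *ubdutuj*.
*i*: last vowel = /i/, an unrounded vowel → -awa → *iawa*.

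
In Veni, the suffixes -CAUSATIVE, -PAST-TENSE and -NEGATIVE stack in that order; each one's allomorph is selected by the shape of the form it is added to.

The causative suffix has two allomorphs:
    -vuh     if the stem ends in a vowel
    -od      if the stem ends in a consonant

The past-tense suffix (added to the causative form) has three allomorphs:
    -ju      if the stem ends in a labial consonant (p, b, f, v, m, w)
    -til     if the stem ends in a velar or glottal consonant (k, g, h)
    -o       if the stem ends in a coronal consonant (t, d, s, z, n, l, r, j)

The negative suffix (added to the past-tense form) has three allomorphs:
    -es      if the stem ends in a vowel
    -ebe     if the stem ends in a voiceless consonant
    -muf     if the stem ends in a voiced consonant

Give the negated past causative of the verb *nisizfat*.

Since the final sound of *nisizfat* is /t/ (a consonant), it takes -od, giving *nisizfatod*.
The causative form *nisizfatod* — final consonant /d/ (coronal) → -o → *nisizfatodo*.
The final sound of the past-tense form *nisizfatodo* is /o/, which is a vowel, so the negative suffix is -es, giving *nisizfatodoes*.

nisizfatodoes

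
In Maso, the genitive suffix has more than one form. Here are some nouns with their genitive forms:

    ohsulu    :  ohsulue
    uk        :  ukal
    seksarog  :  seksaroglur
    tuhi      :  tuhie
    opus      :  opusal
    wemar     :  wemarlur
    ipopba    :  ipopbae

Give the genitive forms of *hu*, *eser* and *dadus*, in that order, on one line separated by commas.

Looking at the final sound of each stem: -al when the stem ends in a voiceless consonant (*uk*, *opus*); -lur when the stem ends in a voiced consonant (*seksarog*, *wemar*); -e when the stem ends in a vowel (*ohsulu*, *tuhi*, *ipopba*).
*hu* — final sound /u/ (a vowel) → -e → *hue*.
*eser*: final sound = /r/, a voiced consonant → -lur → *eserlur*.
The final sound of *dadus* is /s/, which is a voiceless consonant, so the suffix is -al, giving *dadusal*.

hue, eserlur, dadusal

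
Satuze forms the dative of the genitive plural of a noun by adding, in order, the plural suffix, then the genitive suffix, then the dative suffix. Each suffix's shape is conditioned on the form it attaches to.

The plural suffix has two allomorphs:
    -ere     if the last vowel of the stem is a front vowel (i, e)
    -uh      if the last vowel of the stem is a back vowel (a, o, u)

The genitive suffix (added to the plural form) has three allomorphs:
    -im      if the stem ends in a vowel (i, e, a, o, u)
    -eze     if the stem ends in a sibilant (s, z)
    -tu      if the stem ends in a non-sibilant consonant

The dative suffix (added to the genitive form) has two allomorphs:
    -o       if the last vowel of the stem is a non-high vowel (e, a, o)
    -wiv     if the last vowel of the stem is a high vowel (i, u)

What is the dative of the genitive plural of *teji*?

tejiereimwiv

*teji* — last vowel /i/ (a front vowel) → -ere → *tejiere*.
The plural form *tejiere* — final sound /e/ (a vowel) → -im → *tejiereim*.
Since the last vowel of the genitive form *tejiereim* is /i/ (a high vowel), it takes -wiv, giving *tejiereimwiv*.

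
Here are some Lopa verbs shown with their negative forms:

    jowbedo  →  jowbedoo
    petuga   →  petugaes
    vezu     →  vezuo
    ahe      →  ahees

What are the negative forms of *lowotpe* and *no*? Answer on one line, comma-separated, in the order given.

lowotpees, noo

The pattern is rounding harmony: -o when the last vowel of the stem is a rounded vowel (*jowbedo*, *vezu*); -es when the last vowel of the stem is an unrounded vowel (*petuga*, *ahe*).
*lowotpe*: last vowel = /e/, an unrounded vowel → -es → *lowotpees*.
*no* — last vowel /o/ (a rounded vowel) → -o → *noo*.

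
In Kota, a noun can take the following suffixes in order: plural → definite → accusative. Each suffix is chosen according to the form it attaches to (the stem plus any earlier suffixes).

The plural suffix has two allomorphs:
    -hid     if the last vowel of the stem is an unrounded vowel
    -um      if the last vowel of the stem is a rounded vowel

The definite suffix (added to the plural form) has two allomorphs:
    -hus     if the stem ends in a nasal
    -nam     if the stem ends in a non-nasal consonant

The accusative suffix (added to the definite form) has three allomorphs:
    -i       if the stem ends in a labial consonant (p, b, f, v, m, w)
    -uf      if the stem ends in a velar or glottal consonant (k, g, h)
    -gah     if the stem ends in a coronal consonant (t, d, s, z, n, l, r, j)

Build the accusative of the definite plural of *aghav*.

The last vowel of *aghav* is /a/, which is an unrounded vowel, so the plural suffix is -hid, giving *aghavhid*.
Since the final consonant of the plural form *aghavhid* is /d/ (non-nasal), it takes -nam, giving *aghavhidnam*.
The final consonant of the definite form *aghavhidnam* is /m/, which is labial, so the accusative suffix is -i, giving *aghavhidnami*.

aghavhidnami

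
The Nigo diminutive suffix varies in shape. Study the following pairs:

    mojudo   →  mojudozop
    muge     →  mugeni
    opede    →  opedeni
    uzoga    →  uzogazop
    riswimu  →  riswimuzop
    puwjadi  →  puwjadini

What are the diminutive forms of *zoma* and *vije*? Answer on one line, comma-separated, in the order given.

The alternation tracks the last vowel of the stem — -ni when the last vowel of the stem is a front vowel (*muge*, *opede*, *puwjadi*); -zop when the last vowel of the stem is a back vowel (*mojudo*, *uzoga*, *riswimu*).
*zoma*: last vowel = /a/, a back vowel → -zop → *zomazop*.
*vije*: last vowel = /e/, a front vowel → -ni → *vijeni*.

zomazop, vijeni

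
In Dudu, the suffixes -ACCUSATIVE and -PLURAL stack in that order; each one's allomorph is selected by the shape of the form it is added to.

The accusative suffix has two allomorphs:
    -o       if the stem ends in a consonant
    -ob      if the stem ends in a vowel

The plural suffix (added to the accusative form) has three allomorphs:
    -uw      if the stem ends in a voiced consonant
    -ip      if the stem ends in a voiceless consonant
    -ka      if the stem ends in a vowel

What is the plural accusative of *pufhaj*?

*pufhaj*: final sound = /j/, a consonant → -o → *pufhajo*.
The final sound of the accusative form *pufhajo* is /o/, which is a vowel, so the plural suffix is -ka, giving *pufhajoka*.

pufhajoka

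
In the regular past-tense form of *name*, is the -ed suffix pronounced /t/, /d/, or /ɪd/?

/d/

The stem *name* ends in a voiced sound other than /d/.
The -ed suffix is realized as /ɪd/ after /t, d/; as /t/ after other voiceless consonants; and as /d/ after other voiced sounds.
So -ed on *name* is pronounced /d/.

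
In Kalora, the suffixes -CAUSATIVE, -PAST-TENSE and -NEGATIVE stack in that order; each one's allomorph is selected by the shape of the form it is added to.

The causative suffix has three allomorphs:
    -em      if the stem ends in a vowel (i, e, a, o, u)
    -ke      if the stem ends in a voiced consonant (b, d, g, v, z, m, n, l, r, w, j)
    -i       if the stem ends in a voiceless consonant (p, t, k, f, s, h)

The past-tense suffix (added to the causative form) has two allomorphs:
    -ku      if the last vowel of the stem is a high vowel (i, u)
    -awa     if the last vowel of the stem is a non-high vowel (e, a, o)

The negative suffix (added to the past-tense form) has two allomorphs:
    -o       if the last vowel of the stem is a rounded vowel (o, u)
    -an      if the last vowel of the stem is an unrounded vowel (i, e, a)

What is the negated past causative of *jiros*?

*jiros*: final sound = /s/, a voiceless consonant → -i → *jirosi*.
Since the last vowel of the causative form *jirosi* is /i/ (a high vowel), it takes -ku, giving *jirosiku*.
The last vowel of the past-tense form *jirosiku* is /u/, which is a rounded vowel, so the negative suffix is -o, giving *jirosikuo*.

jirosikuo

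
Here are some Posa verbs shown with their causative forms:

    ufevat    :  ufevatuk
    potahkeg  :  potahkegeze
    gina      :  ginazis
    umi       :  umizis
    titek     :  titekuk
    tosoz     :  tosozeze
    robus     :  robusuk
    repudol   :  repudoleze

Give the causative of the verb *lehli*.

Looking at the final sound of each stem: -uk when the stem ends in a voiceless consonant (*ufevat*, *titek*, *robus*); -eze when the stem ends in a voiced consonant (*potahkeg*, *tosoz*, *repudol*); -zis when the stem ends in a vowel (*gina*, *umi*).
The final sound of *lehli* is /i/, which is a vowel, so the suffix is -zis, giving *lehlizis*.

lehlizis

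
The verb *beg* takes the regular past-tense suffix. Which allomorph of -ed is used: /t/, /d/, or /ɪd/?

The stem *beg* ends in a voiced sound other than /d/.
The -ed suffix is realized as /ɪd/ after /t, d/; as /t/ after other voiceless consonants; and as /d/ after other voiced sounds.
So -ed on *beg* is pronounced /d/.

/d/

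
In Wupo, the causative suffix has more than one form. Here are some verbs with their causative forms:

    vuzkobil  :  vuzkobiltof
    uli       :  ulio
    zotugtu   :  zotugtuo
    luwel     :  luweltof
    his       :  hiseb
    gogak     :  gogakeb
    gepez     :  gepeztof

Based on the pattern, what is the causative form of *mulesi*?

The suffix is conditioned by the final sound: -eb when the stem ends in a voiceless consonant (*his*, *gogak*); -tof when the stem ends in a voiced consonant (*vuzkobil*, *luwel*, *gepez*); -o when the stem ends in a vowel (*uli*, *zotugtu*).
The final sound of *mulesi* is /i/, which is a vowel, so the suffix is -o, giving *mulesio*.

mulesio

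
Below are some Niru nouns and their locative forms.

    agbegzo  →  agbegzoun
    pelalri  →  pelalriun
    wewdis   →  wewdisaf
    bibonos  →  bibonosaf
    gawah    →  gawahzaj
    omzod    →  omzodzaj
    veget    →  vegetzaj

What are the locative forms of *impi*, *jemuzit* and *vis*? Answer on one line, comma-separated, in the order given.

The alternation tracks the final sound of the stem — -af when the stem ends in a sibilant (*wewdis*, *bibonos*); -zaj when the stem ends in a non-sibilant consonant (*gawah*, *omzod*, *veget*); -un when the stem ends in a vowel (*agbegzo*, *pelalri*).
Since the final sound of *impi* is /i/ (a vowel), it takes -un, giving *impiun*.
*jemuzit*: final sound = /t/, a non-sibilant consonant → -zaj → *jemuzitzaj*.
The final sound of *vis* is /s/, which is a sibilant, so the suffix is -af, giving *visaf*.

impiun, jemuzitzaj, visaf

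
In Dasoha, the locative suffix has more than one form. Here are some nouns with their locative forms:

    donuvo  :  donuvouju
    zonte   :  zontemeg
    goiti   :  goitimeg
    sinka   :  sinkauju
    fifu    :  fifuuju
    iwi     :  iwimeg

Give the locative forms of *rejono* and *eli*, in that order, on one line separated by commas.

The suffix is conditioned by the last vowel: -meg when the last vowel of the stem is a front vowel (*zonte*, *goiti*, *iwi*); -uju when the last vowel of the stem is a back vowel (*donuvo*, *sinka*, *fifu*).
*rejono*: last vowel = /o/, a back vowel → -uju → *rejonouju*.
Since the last vowel of *eli* is /i/ (a front vowel), it takes -meg, giving *elimeg*.

rejonouju, elimeg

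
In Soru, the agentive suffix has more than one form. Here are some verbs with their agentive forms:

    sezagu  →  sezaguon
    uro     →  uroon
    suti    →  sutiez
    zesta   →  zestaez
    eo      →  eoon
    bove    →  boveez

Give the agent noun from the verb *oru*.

oruon

The pattern is rounding harmony: -on when the last vowel of the stem is a rounded vowel (*sezagu*, *uro*, *eo*); -ez when the last vowel of the stem is an unrounded vowel (*suti*, *zesta*, *bove*).
*oru* — last vowel /u/ (a rounded vowel) → -on → *oruon*.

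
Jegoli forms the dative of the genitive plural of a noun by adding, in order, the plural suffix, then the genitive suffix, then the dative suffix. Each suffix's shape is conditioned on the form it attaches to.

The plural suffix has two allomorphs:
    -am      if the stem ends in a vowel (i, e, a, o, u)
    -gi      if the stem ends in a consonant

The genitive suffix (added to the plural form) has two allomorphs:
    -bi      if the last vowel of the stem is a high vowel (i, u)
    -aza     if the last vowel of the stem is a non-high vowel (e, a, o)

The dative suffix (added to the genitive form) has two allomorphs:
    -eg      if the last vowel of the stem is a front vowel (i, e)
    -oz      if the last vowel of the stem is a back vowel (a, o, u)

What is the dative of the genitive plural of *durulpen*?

*durulpen* — final sound /n/ (a consonant) → -gi → *durulpengi*.
Since the last vowel of the plural form *durulpengi* is /i/ (a high vowel), it takes -bi, giving *durulpengibi*.
The genitive form *durulpengibi* — last vowel /i/ (a front vowel) → -eg → *durulpengibieg*.

durulpengibieg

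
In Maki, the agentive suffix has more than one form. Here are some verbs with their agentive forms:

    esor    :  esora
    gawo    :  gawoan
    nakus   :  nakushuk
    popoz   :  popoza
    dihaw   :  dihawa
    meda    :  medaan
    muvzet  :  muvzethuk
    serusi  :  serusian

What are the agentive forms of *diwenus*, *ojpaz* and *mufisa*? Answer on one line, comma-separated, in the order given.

diwenushuk, ojpaza, mufisaan

The suffix is conditioned by the final sound: -huk when the stem ends in a voiceless consonant (*nakus*, *muvzet*); -a when the stem ends in a voiced consonant (*esor*, *popoz*, *dihaw*); -an when the stem ends in a vowel (*gawo*, *meda*, *serusi*).
*diwenus* — final sound /s/ (a voiceless consonant) → -huk → *diwenushuk*.
Since the final sound of *ojpaz* is /z/ (a voiced consonant), it takes -a, giving *ojpaza*.
Since the final sound of *mufisa* is /a/ (a vowel), it takes -an, giving *mufisaan*.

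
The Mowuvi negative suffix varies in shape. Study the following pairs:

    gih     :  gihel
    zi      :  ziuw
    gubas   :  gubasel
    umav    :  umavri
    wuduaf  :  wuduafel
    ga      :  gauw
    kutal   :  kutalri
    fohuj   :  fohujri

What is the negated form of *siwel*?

siwelri

Looking at the final sound of each stem: -el when the stem ends in a voiceless consonant (*gih*, *gubas*, *wuduaf*); -ri when the stem ends in a voiced consonant (*umav*, *kutal*, *fohuj*); -uw when the stem ends in a vowel (*zi*, *ga*).
*siwel* — final sound /l/ (a voiced consonant) → -ri → *siwelri*.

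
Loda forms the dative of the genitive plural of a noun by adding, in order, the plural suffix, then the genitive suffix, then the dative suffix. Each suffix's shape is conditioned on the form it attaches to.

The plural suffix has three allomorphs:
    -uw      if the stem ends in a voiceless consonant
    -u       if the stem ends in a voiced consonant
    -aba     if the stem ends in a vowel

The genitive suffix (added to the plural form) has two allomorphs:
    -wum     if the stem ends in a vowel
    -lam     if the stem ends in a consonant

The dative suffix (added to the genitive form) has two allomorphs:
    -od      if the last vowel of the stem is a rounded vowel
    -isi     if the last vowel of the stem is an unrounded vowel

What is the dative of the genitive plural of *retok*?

retokuwlamisi

*retok*: final sound = /k/, a voiceless consonant → -uw → *retokuw*.
The plural form *retokuw* — final sound /w/ (a consonant) → -lam → *retokuwlam*.
The genitive form *retokuwlam*: last vowel = /a/, an unrounded vowel → -isi → *retokuwlamisi*.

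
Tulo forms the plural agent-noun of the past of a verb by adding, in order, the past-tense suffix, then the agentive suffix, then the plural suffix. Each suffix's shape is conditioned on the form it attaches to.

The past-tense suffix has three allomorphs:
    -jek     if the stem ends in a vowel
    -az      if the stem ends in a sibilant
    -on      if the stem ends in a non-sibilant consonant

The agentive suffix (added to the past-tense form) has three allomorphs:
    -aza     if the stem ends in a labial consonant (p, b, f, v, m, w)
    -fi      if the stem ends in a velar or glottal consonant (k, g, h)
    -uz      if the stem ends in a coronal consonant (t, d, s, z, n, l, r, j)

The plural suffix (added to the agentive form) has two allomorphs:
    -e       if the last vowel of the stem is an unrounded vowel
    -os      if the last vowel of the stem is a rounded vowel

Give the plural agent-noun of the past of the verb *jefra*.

jefrajekfie

*jefra*: final sound = /a/, a vowel → -jek → *jefrajek*.
The past-tense form *jefrajek*: final consonant = /k/, velar/glottal → -fi → *jefrajekfi*.
The last vowel of the agentive form *jefrajekfi* is /i/, which is an unrounded vowel, so the plural suffix is -e, giving *jefrajekfie*.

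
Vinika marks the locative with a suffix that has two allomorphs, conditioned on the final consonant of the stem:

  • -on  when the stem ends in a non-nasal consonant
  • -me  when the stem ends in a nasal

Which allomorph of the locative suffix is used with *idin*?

-me

*idin*: final consonant = /n/, a nasal → -me.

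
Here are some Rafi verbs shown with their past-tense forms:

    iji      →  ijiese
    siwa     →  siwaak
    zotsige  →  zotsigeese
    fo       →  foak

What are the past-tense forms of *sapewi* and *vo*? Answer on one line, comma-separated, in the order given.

The pattern is front/back vowel harmony: -ese when the last vowel of the stem is a front vowel (*iji*, *zotsige*); -ak when the last vowel of the stem is a back vowel (*siwa*, *fo*).
*sapewi*: last vowel = /i/, a front vowel → -ese → *sapewiese*.
Since the last vowel of *vo* is /o/ (a back vowel), it takes -ak, giving *voak*.

sapewiese, voak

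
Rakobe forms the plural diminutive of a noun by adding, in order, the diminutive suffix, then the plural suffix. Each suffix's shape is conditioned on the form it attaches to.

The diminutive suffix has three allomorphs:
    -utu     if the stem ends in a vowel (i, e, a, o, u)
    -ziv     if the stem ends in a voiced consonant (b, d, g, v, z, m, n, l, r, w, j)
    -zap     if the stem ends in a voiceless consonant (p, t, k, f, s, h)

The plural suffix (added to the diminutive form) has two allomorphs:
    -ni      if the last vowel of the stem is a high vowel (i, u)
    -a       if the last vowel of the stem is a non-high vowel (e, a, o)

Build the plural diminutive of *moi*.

moiutuni

*moi* — final sound /i/ (a vowel) → -utu → *moiutu*.
The last vowel of the diminutive form *moiutu* is /u/, which is a high vowel, so the plural suffix is -ni, giving *moiutuni*.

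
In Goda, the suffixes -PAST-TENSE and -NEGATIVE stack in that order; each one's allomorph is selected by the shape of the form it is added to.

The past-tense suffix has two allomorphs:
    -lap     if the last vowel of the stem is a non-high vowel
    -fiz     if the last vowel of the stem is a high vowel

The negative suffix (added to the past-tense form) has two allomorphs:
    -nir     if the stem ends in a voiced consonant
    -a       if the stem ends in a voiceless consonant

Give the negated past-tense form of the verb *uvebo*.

uvebolapa

The last vowel of *uvebo* is /o/, which is a non-high vowel, so the past-tense suffix is -lap, giving *uvebolap*.
Since the final consonant of the past-tense form *uvebolap* is /p/ (voiceless), it takes -a, giving *uvebolapa*.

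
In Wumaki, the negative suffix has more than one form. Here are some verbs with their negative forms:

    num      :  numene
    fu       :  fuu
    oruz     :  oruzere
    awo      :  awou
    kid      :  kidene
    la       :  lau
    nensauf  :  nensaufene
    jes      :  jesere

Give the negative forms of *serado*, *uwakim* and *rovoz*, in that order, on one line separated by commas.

seradou, uwakimene, rovozere

The suffix is conditioned by the final sound: -ere when the stem ends in a sibilant (*oruz*, *jes*); -ene when the stem ends in a non-sibilant consonant (*num*, *kid*, *nensauf*); -u when the stem ends in a vowel (*fu*, *awo*, *la*).
Since the final sound of *serado* is /o/ (a vowel), it takes -u, giving *seradou*.
*uwakim*: final sound = /m/, a non-sibilant consonant → -ene → *uwakimene*.
The final sound of *rovoz* is /z/, which is a sibilant, so the suffix is -ere, giving *rovozere*.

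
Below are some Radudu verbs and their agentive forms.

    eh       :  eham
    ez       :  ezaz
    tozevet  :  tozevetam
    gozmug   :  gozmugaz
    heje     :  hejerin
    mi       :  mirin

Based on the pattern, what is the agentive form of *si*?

Looking at the final sound of each stem: -am when the stem ends in a voiceless consonant (*eh*, *tozevet*); -az when the stem ends in a voiced consonant (*ez*, *gozmug*); -rin when the stem ends in a vowel (*heje*, *mi*).
The final sound of *si* is /i/, which is a vowel, so the suffix is -rin, giving *sirin*.

sirin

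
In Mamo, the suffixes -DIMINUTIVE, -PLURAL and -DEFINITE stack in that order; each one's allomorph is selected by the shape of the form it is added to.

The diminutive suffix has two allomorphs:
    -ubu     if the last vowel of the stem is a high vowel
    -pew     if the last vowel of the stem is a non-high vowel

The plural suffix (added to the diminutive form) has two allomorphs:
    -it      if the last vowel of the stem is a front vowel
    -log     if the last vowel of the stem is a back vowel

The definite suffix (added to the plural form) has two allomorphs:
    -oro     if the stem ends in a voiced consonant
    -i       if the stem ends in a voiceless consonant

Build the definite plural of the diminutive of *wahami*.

The last vowel of *wahami* is /i/, which is a high vowel, so the diminutive suffix is -ubu, giving *wahamiubu*.
Since the last vowel of the diminutive form *wahamiubu* is /u/ (a back vowel), it takes -log, giving *wahamiubulog*.
The final consonant of the plural form *wahamiubulog* is /g/, which is voiced, so the definite suffix is -oro, giving *wahamiubulogoro*.

wahamiubulogoro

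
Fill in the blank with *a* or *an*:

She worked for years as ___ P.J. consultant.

The indefinite article is chosen by the initial *sound* of the following word, not its spelling.
The initialism *P.J.* is read letter by letter; the first letter, P, is pronounced /piː/, which begins with a consonant sound.
So the article is *a*: She worked for years as a P.J. consultant.

a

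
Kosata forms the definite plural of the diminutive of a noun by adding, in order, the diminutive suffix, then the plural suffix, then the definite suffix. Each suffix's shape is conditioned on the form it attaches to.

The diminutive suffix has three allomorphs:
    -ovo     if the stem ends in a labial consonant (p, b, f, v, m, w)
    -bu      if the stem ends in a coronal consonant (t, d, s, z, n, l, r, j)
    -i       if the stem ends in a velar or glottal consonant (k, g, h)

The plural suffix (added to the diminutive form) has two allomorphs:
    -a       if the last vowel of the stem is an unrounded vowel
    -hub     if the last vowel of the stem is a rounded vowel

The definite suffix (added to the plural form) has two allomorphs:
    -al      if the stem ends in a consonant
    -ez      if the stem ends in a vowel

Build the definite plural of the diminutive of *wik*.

wikiaez

Since the final consonant of *wik* is /k/ (velar/glottal), it takes -i, giving *wiki*.
Since the last vowel of the diminutive form *wiki* is /i/ (an unrounded vowel), it takes -a, giving *wikia*.
The plural form *wikia* — final sound /a/ (a vowel) → -ez → *wikiaez*.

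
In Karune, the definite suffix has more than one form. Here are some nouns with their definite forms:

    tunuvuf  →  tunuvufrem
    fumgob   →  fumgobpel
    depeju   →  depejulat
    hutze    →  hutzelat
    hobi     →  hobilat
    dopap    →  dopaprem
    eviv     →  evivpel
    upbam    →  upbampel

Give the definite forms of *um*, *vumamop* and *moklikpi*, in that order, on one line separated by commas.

umpel, vumamoprem, moklikpilat

The alternation tracks the final sound of the stem — -rem when the stem ends in a voiceless consonant (*tunuvuf*, *dopap*); -pel when the stem ends in a voiced consonant (*fumgob*, *eviv*, *upbam*); -lat when the stem ends in a vowel (*depeju*, *hutze*, *hobi*).
*um*: final sound = /m/, a voiced consonant → -pel → *umpel*.
*vumamop* — final sound /p/ (a voiceless consonant) → -rem → *vumamoprem*.
*moklikpi*: final sound = /i/, a vowel → -lat → *moklikpilat*.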